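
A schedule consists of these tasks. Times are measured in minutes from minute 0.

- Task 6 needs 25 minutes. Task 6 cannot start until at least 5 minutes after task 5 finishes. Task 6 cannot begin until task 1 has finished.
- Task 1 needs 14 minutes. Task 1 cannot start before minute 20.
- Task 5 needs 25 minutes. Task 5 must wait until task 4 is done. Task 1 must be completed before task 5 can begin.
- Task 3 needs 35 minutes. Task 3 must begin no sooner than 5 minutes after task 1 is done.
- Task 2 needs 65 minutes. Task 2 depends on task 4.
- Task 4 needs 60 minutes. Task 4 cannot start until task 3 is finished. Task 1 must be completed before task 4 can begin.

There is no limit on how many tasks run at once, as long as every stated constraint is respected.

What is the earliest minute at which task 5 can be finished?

Task 1 waits on its own release at minute 20, so it starts at minute 20 and finishes at 20 + 14 = minute 34.
Task 3 cannot begin until task 1 (finishes minute 34, plus 5-minute gap → minute 39). It runs from minute 39 to 39 + 35 = minute 74.
Task 4 cannot start until task 3 (finishes minute 74); task 1 (finishes minute 34). The controlling bound is minute 74, so task 4 finishes at 74 + 60 = minute 134.
Task 5 has to wait for task 4 (finishes minute 134); task 1 (finishes minute 34). The latest of these is minute 134, so task 5 runs minute 134 to 134 + 25 = minute 159.

159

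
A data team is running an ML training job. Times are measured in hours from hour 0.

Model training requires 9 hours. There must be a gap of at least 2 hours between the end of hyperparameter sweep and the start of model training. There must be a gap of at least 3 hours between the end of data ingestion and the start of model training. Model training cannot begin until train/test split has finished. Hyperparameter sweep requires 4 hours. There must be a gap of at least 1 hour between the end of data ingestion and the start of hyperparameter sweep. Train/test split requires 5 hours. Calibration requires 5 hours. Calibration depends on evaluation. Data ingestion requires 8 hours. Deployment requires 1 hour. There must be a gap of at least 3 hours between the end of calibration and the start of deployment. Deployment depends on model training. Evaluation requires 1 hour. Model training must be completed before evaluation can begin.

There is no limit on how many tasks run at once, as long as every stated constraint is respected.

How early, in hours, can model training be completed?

Train/test split has no prerequisites, so it starts at hour 0 and finishes at hour 5.
Data ingestion can start immediately at hour 0; it finishes at hour 8.
Hyperparameter sweep waits on data ingestion (finishes hour 8, plus 1-hour gap → hour 9), so it starts at hour 9 and finishes at 9 + 4 = hour 13.
For model training: hyperparameter sweep (finishes hour 13, plus 2-hour gap → hour 15); data ingestion (finishes hour 8, plus 3-hour gap → hour 11); train/test split (finishes hour 5). Taking the maximum gives a start of hour 15, and it finishes at 15 + 9 = hour 24.

24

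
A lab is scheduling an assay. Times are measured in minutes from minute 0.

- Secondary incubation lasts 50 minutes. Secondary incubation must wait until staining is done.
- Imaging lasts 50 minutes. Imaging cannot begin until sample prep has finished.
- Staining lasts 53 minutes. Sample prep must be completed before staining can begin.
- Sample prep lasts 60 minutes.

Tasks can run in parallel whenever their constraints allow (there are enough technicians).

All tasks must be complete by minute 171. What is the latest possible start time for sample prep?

8

Secondary incubation must finish by minute 171; it takes 50 minutes, so it must start by 171 − 50 = minute 121.
Staining must finish before secondary incubation (must start by minute 121). With a 53-minute duration, staining must start by 121 − 53 = minute 68.
Imaging must finish by minute 171; it takes 50 minutes, so it must start by 171 − 50 = minute 121.
Sample prep has several dependents: staining (must start by minute 68); imaging (must start by minute 121). The earliest of those limits is minute 68, so sample prep must start by 68 − 60 = minute 8.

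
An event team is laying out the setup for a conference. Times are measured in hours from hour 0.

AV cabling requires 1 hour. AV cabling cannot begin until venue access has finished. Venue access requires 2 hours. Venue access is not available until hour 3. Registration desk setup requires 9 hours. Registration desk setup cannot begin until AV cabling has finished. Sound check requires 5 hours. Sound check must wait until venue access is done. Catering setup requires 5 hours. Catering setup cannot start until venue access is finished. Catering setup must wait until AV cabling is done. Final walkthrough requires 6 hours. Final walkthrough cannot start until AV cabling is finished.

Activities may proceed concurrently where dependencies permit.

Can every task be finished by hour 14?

No

Venue access waits on its own release at hour 3, so it starts at hour 3 and finishes at 3 + 2 = hour 5.
After venue access (finishes hour 5), sound check can start at hour 5 and finishes at hour 10.
AV cabling waits on venue access (finishes hour 5), so it starts at hour 5 and finishes at 5 + 1 = hour 6.
After AV cabling (finishes hour 6), final walkthrough can start at hour 6 and finishes at hour 12.
Catering setup cannot start until venue access (finishes hour 5); AV cabling (finishes hour 6). The controlling bound is hour 6, so catering setup finishes at 6 + 5 = hour 11.
Registration desk setup waits on AV cabling (finishes hour 6), so it starts at hour 6 and finishes at 6 + 9 = hour 15.
The earliest everything can be done is hour 15, which is after the deadline of 14, so it is not possible.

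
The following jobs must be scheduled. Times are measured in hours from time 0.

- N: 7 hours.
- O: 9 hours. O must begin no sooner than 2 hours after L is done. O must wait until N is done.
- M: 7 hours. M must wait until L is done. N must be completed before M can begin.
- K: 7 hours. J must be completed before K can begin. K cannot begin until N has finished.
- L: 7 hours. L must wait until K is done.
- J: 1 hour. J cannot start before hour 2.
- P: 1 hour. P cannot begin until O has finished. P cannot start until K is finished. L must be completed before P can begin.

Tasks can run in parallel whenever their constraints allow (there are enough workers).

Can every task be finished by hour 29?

Nothing blocks N, so it runs from hour 0 to hour 7.
J waits on its own release at hour 2, so it starts at hour 2 and finishes at 2 + 1 = hour 3.
K cannot start until J (finishes hour 3); N (finishes hour 7). The controlling bound is hour 7, so K finishes at 7 + 7 = hour 14.
L cannot begin until K (finishes hour 14). It runs from hour 14 to 14 + 7 = hour 21.
For O: L (finishes hour 21, plus 2-hour gap → hour 23); N (finishes hour 7). Taking the maximum gives a start of hour 23, and it finishes at 23 + 9 = hour 32.
P has to wait for O (finishes hour 32); K (finishes hour 14); L (finishes hour 21). The latest of these is hour 32, so P runs hour 32 to 32 + 1 = hour 33.
For M: L (finishes hour 21); N (finishes hour 7). Taking the maximum gives a start of hour 21, and it finishes at 21 + 7 = hour 28.
The earliest everything can be done is hour 33, which is after the deadline of 29, so it is not possible.

No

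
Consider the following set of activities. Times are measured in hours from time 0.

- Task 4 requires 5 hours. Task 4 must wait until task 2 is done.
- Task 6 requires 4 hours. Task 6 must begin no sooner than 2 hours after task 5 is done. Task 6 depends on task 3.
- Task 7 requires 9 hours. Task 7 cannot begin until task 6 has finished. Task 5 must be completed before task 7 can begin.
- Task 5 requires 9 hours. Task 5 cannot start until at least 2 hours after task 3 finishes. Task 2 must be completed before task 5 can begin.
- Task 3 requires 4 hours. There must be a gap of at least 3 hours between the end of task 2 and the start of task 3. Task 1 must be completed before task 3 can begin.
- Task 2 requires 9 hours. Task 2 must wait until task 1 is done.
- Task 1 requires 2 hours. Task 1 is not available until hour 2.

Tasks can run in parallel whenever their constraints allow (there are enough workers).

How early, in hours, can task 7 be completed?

Task 1 cannot begin until its own release at hour 2. It runs from hour 2 to 2 + 2 = hour 4.
Task 2 waits on task 1 (finishes hour 4), so it starts at hour 4 and finishes at 4 + 9 = hour 13.
For task 3: task 2 (finishes hour 13, plus 3-hour gap → hour 16); task 1 (finishes hour 4). Taking the maximum gives a start of hour 16, and it finishes at 16 + 4 = hour 20.
For task 5: task 3 (finishes hour 20, plus 2-hour gap → hour 22); task 2 (finishes hour 13). Taking the maximum gives a start of hour 22, and it finishes at 22 + 9 = hour 31.
Task 6 cannot start until task 5 (finishes hour 31, plus 2-hour gap → hour 33); task 3 (finishes hour 20). The controlling bound is hour 33, so task 6 finishes at 33 + 4 = hour 37.
Task 7 cannot start until task 6 (finishes hour 37); task 5 (finishes hour 31). The controlling bound is hour 37, so task 7 finishes at 37 + 9 = hour 46.

46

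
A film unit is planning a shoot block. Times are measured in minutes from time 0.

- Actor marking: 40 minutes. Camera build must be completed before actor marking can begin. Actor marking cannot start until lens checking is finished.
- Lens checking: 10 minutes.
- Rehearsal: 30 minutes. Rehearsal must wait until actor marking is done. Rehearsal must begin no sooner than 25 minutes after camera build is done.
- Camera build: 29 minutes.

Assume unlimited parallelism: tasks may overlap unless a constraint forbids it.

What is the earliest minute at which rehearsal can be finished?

Nothing blocks lens checking, so it runs from minute 0 to minute 10.
Camera build can start immediately at minute 0; it finishes at minute 29.
Actor marking needs all of camera build (finishes minute 29); lens checking (finishes minute 10). That puts its earliest start at minute 29; it finishes at 29 + 40 = minute 69.
Rehearsal cannot start until actor marking (finishes minute 69); camera build (finishes minute 29, plus 25-minute gap → minute 54). The controlling bound is minute 69, so rehearsal finishes at 69 + 30 = minute 99.

99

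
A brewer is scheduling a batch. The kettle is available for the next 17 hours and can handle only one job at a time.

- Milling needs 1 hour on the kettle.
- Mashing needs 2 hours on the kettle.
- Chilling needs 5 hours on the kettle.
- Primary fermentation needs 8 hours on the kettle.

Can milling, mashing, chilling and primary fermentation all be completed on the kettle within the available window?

Yes

Running back to back, the jobs need 1 + 2 + 5 + 8 = 16 hours on the kettle.
Since 16 ≤ 17, they fit within the window.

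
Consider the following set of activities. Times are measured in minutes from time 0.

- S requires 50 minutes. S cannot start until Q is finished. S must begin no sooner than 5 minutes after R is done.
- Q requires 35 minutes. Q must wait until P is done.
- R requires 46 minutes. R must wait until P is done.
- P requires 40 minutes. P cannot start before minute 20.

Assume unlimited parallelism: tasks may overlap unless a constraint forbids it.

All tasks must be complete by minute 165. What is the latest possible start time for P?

To finish by minute 165, S (duration 50) must start no later than minute 115.
Q feeds into S (must start by minute 115); so Q must finish by minute 115 and therefore start by minute 80.
R feeds into S (must start by minute 115, minus 5-minute gap → minute 110); so R must finish by minute 110 and therefore start by minute 64.
P feeds Q (must start by minute 80); R (must start by minute 64). Taking the minimum, P must finish by minute 64 and start by 64 − 40 = minute 24.

24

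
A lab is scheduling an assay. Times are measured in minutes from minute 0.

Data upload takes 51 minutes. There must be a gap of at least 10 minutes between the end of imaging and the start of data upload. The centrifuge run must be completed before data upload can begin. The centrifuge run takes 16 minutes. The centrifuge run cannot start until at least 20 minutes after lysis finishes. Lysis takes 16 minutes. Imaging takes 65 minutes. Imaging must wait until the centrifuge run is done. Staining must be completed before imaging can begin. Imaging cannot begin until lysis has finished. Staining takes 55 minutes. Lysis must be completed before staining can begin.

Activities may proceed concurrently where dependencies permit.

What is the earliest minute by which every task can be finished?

197

Lysis can start immediately at minute 0; it finishes at minute 16.
Staining cannot begin until lysis (finishes minute 16). It runs from minute 16 to 16 + 55 = minute 71.
The centrifuge run cannot begin until lysis (finishes minute 16, plus 20-minute gap → minute 36). It runs from minute 36 to 36 + 16 = minute 52.
For imaging: the centrifuge run (finishes minute 52); staining (finishes minute 71); lysis (finishes minute 16). Taking the maximum gives a start of minute 71, and it finishes at 71 + 65 = minute 136.
Data upload cannot start until imaging (finishes minute 136, plus 10-minute gap → minute 146); the centrifuge run (finishes minute 52). The controlling bound is minute 146, so data upload finishes at 146 + 51 = minute 197.
All tasks are finished once the last one completes. Finish times: Lysis at 16, The centrifuge run at 52, Staining at 71, Imaging at 136, Data upload at 197. The latest is minute 197.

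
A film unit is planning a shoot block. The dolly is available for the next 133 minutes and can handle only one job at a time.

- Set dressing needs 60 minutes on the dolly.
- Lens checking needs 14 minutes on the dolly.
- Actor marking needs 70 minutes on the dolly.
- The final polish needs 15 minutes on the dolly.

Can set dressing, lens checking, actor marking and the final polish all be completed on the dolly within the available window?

No

Running back to back, the jobs need 60 + 14 + 70 + 15 = 159 minutes on the dolly.
Since 159 > 133, they cannot all fit.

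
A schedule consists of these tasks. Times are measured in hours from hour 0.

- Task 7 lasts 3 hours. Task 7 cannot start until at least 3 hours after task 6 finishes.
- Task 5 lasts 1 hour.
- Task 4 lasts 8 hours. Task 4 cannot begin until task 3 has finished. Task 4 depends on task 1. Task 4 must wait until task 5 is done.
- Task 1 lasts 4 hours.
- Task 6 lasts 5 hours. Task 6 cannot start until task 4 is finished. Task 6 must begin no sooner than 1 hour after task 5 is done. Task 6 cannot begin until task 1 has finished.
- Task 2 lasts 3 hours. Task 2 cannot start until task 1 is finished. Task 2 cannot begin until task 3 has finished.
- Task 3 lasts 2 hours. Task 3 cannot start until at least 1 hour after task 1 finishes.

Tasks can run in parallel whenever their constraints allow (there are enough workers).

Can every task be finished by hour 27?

Task 5 can start immediately at hour 0; it finishes at hour 1.
Task 1 can start immediately at hour 0; it finishes at hour 4.
After task 1 (finishes hour 4, plus 1-hour gap → hour 5), task 3 can start at hour 5 and finishes at hour 7.
Task 4 has to wait for task 3 (finishes hour 7); task 1 (finishes hour 4); task 5 (finishes hour 1). The latest of these is hour 7, so task 4 runs hour 7 to 7 + 8 = hour 15.
Task 6 needs all of task 4 (finishes hour 15); task 5 (finishes hour 1, plus 1-hour gap → hour 2); task 1 (finishes hour 4). That puts its earliest start at hour 15; it finishes at 15 + 5 = hour 20.
Task 7 cannot begin until task 6 (finishes hour 20, plus 3-hour gap → hour 23). It runs from hour 23 to 23 + 3 = hour 26.
Task 2 has to wait for task 1 (finishes hour 4); task 3 (finishes hour 7). The latest of these is hour 7, so task 2 runs hour 7 to 7 + 3 = hour 10.
Every task is finished by hour 26, which is no later than the deadline of 27, so the schedule is feasible.

Yes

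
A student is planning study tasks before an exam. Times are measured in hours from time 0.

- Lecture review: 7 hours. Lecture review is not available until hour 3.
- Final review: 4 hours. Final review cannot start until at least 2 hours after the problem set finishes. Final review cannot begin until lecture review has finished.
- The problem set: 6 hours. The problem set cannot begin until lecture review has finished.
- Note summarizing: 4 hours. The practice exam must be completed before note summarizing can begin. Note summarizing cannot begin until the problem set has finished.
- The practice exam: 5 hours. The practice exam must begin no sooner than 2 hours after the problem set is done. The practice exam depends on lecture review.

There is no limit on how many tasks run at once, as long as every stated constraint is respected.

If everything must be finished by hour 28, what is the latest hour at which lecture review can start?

4

Note summarizing has no dependents, so it just needs to finish by hour 28. Starting by 28 − 4 = hour 24 achieves that.
The practice exam must finish before note summarizing (must start by hour 24). With a 5-hour duration, the practice exam must start by 24 − 5 = hour 19.
Final review must finish by hour 28; it takes 4 hours, so it must start by 28 − 4 = hour 24.
The problem set has several dependents: the practice exam (must start by hour 19, minus 2-hour gap → hour 17); note summarizing (must start by hour 24); final review (must start by hour 24, minus 2-hour gap → hour 22). The earliest of those limits is hour 17, so the problem set must start by 17 − 6 = hour 11.
Lecture review must finish in time for the problem set (must start by hour 11); the practice exam (must start by hour 19); final review (must start by hour 24). The tightest is hour 11, so lecture review must start by 11 − 7 = hour 4.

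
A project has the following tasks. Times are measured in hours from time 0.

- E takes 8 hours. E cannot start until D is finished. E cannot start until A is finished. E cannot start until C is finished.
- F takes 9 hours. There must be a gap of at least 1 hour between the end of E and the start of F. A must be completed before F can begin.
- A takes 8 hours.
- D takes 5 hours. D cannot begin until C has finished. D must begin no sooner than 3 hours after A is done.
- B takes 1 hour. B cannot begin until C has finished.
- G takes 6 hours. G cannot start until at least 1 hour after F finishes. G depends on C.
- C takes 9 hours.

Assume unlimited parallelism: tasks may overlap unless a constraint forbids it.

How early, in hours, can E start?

16

C has no prerequisites, so it starts at hour 0 and finishes at hour 9.
Nothing blocks A, so it runs from hour 0 to hour 8.
For D: C (finishes hour 9); A (finishes hour 8, plus 3-hour gap → hour 11). Taking the maximum gives a start of hour 11, and it finishes at 11 + 5 = hour 16.
E waits on D (finishes hour 16); A (finishes hour 8); C (finishes hour 9). The latest of these is hour 16, which is the earliest E can start.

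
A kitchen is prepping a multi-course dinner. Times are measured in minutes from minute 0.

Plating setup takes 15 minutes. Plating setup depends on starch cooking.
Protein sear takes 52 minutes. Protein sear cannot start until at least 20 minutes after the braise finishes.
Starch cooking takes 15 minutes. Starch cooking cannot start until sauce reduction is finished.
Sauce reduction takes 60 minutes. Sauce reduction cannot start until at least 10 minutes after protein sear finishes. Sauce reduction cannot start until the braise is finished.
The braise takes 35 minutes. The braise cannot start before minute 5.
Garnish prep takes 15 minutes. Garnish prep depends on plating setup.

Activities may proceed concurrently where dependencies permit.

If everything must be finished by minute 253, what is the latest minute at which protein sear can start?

Nothing follows garnish prep; the deadline of minute 253 is its only limit. It must start by 253 − 15 = minute 238.
Plating setup must finish before garnish prep (must start by minute 238). With a 15-minute duration, plating setup must start by 238 − 15 = minute 223.
Starch cooking feeds into plating setup (must start by minute 223); so starch cooking must finish by minute 223 and therefore start by minute 208.
Sauce reduction feeds into starch cooking (must start by minute 208); so sauce reduction must finish by minute 208 and therefore start by minute 148.
Protein sear has to be done before sauce reduction (must start by minute 148, minus 10-minute gap → minute 138). That means finishing by minute 138, i.e. starting by 138 − 52 = minute 86.

86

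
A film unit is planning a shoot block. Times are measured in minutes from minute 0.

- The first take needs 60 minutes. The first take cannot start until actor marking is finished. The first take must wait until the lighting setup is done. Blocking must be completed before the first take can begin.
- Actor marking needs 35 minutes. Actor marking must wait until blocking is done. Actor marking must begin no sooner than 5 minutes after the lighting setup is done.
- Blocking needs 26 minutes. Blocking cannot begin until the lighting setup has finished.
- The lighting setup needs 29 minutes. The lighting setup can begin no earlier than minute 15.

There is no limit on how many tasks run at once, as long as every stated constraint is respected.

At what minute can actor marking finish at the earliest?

105

The lighting setup cannot begin until its own release at minute 15. It runs from minute 15 to 15 + 29 = minute 44.
After the lighting setup (finishes minute 44), blocking can start at minute 44 and finishes at minute 70.
Actor marking needs all of blocking (finishes minute 70); the lighting setup (finishes minute 44, plus 5-minute gap → minute 49). That puts its earliest start at minute 70; it finishes at 70 + 35 = minute 105.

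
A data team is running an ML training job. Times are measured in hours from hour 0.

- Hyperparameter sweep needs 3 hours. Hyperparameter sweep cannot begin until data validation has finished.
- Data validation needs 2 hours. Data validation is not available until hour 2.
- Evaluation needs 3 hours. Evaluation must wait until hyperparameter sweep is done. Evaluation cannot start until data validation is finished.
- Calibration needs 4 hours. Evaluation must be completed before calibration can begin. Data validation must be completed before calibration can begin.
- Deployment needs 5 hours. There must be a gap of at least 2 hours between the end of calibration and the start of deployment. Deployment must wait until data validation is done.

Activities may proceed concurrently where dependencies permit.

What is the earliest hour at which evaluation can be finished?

Data validation waits on its own release at hour 2, so it starts at hour 2 and finishes at 2 + 2 = hour 4.
After data validation (finishes hour 4), hyperparameter sweep can start at hour 4 and finishes at hour 7.
Evaluation cannot start until hyperparameter sweep (finishes hour 7); data validation (finishes hour 4). The controlling bound is hour 7, so evaluation finishes at 7 + 3 = hour 10.

10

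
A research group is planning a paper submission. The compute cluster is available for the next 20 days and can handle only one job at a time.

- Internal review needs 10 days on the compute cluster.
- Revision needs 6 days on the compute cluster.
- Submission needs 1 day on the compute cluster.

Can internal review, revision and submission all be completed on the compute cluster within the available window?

Yes

Running back to back, the jobs need 10 + 6 + 1 = 17 days on the compute cluster.
Since 17 ≤ 20, they fit within the window.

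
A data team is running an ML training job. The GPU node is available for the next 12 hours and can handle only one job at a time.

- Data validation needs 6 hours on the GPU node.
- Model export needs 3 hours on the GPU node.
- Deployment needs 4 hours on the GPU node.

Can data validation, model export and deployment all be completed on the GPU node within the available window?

Running back to back, the jobs need 6 + 3 + 4 = 13 hours on the GPU node.
Since 13 > 12, they cannot all fit.

No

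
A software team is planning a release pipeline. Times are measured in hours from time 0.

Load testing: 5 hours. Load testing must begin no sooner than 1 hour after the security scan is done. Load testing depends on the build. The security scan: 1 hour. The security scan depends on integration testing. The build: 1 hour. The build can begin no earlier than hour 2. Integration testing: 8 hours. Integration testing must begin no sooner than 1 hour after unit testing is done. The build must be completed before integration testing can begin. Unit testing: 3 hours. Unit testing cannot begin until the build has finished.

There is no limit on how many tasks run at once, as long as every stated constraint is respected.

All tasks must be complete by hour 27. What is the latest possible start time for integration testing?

Nothing follows load testing; the deadline of hour 27 is its only limit. It must start by 27 − 5 = hour 22.
Since load testing (must start by hour 22, minus 1-hour gap → hour 21) depends on it, the security scan must finish by hour 21. Backing off its 1-hour duration gives a latest start of hour 20.
Integration testing feeds into the security scan (must start by hour 20); so integration testing must finish by hour 20 and therefore start by hour 12.

12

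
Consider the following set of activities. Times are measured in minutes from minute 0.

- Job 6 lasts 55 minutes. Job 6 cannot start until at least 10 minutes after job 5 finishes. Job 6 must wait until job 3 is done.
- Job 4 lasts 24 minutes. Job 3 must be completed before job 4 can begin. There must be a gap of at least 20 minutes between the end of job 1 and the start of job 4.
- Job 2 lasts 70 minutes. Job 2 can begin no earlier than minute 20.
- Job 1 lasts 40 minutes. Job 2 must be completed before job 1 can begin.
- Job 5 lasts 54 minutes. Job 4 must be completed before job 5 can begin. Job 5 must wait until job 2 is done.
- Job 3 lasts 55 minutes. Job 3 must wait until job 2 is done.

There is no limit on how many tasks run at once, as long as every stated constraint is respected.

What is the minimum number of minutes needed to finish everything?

293

Job 2 cannot begin until its own release at minute 20. It runs from minute 20 to 20 + 70 = minute 90.
Job 3 cannot begin until job 2 (finishes minute 90). It runs from minute 90 to 90 + 55 = minute 145.
After job 2 (finishes minute 90), job 1 can start at minute 90 and finishes at minute 130.
Job 4 cannot start until job 3 (finishes minute 145); job 1 (finishes minute 130, plus 20-minute gap → minute 150). The controlling bound is minute 150, so job 4 finishes at 150 + 24 = minute 174.
Job 5 has to wait for job 4 (finishes minute 174); job 2 (finishes minute 90). The latest of these is minute 174, so job 5 runs minute 174 to 174 + 54 = minute 228.
Job 6 cannot start until job 5 (finishes minute 228, plus 10-minute gap → minute 238); job 3 (finishes minute 145). The controlling bound is minute 238, so job 6 finishes at 238 + 55 = minute 293.
All tasks are finished once the last one completes. Finish times: Job 1 at 130, Job 2 at 90, Job 3 at 145, Job 4 at 174, Job 5 at 228, Job 6 at 293. The latest is minute 293.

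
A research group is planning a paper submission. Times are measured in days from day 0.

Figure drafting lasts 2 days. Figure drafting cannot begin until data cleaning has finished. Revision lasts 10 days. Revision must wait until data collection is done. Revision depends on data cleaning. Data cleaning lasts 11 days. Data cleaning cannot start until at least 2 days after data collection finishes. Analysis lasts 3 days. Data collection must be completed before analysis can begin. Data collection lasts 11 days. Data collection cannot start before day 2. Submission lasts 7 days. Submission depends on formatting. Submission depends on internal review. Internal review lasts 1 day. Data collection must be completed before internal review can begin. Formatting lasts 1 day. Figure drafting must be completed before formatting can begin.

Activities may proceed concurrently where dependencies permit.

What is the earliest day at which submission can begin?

29

Data collection cannot begin until its own release at day 2. It runs from day 2 to 2 + 11 = day 13.
Internal review waits on data collection (finishes day 13), so it starts at day 13 and finishes at 13 + 1 = day 14.
Data cleaning waits on data collection (finishes day 13, plus 2-day gap → day 15), so it starts at day 15 and finishes at 15 + 11 = day 26.
After data cleaning (finishes day 26), figure drafting can start at day 26 and finishes at day 28.
Formatting cannot begin until figure drafting (finishes day 28). It runs from day 28 to 28 + 1 = day 29.
Submission waits on formatting (finishes day 29); internal review (finishes day 14). The latest of these is day 29, which is the earliest submission can start.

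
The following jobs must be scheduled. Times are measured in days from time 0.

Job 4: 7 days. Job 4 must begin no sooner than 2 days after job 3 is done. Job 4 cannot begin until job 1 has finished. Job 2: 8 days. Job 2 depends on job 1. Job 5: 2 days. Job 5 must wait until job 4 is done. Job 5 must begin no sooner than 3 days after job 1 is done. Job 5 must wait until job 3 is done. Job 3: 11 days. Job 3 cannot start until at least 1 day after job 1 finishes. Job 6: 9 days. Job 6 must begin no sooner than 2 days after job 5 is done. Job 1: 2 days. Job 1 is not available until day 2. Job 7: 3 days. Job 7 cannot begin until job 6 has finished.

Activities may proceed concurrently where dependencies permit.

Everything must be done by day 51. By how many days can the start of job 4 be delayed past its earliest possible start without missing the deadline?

10

Job 1 waits on its own release at day 2, so it starts at day 2 and finishes at 2 + 2 = day 4.
Job 3 waits on job 1 (finishes day 4, plus 1-day gap → day 5), so it starts at day 5 and finishes at 5 + 11 = day 16.
For job 4: job 3 (finishes day 16, plus 2-day gap → day 18); job 1 (finishes day 4). Taking the maximum gives a start of day 18, and it finishes at 18 + 7 = day 25.

Working backward from the deadline:
Job 7 has no dependents, so it just needs to finish by day 51. Starting by 51 − 3 = day 48 achieves that.
Job 6 feeds into job 7 (must start by day 48); so job 6 must finish by day 48 and therefore start by day 39.
Job 5 must finish before job 6 (must start by day 39, minus 2-day gap → day 37). With a 2-day duration, job 5 must start by 37 − 2 = day 35.
Since job 5 (must start by day 35) depends on it, job 4 must finish by day 35. Backing off its 7-day duration gives a latest start of day 28.
So job 4 can start as early as day 18 and as late as day 28, giving 28 − 18 = 10 days of slack.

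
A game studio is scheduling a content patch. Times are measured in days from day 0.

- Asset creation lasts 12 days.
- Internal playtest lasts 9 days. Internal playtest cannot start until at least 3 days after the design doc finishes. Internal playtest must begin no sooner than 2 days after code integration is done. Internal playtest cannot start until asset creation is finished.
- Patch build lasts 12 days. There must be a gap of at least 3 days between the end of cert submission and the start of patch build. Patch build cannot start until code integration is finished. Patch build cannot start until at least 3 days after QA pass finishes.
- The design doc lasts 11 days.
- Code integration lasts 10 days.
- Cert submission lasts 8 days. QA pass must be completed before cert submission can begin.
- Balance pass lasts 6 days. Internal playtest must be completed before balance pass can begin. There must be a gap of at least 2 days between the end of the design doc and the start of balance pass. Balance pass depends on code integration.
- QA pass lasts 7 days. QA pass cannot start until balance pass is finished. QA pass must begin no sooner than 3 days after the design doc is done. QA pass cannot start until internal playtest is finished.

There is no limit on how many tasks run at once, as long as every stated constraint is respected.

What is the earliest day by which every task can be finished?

Code integration can start immediately at day 0; it finishes at day 10.
Asset creation has no prerequisites, so it starts at day 0 and finishes at day 12.
The design doc can start immediately at day 0; it finishes at day 11.
Internal playtest cannot start until the design doc (finishes day 11, plus 3-day gap → day 14); code integration (finishes day 10, plus 2-day gap → day 12); asset creation (finishes day 12). The controlling bound is day 14, so internal playtest finishes at 14 + 9 = day 23.
Balance pass cannot start until internal playtest (finishes day 23); the design doc (finishes day 11, plus 2-day gap → day 13); code integration (finishes day 10). The controlling bound is day 23, so balance pass finishes at 23 + 6 = day 29.
QA pass needs all of balance pass (finishes day 29); the design doc (finishes day 11, plus 3-day gap → day 14); internal playtest (finishes day 23). That puts its earliest start at day 29; it finishes at 29 + 7 = day 36.
Cert submission cannot begin until QA pass (finishes day 36). It runs from day 36 to 36 + 8 = day 44.
Patch build needs all of cert submission (finishes day 44, plus 3-day gap → day 47); code integration (finishes day 10); QA pass (finishes day 36, plus 3-day gap → day 39). That puts its earliest start at day 47; it finishes at 47 + 12 = day 59.
All tasks are finished once the last one completes. Finish times: The design doc at 11, Asset creation at 12, Code integration at 10, Internal playtest at 23, Balance pass at 29, QA pass at 36, Cert submission at 44, Patch build at 59. The latest is day 59.

59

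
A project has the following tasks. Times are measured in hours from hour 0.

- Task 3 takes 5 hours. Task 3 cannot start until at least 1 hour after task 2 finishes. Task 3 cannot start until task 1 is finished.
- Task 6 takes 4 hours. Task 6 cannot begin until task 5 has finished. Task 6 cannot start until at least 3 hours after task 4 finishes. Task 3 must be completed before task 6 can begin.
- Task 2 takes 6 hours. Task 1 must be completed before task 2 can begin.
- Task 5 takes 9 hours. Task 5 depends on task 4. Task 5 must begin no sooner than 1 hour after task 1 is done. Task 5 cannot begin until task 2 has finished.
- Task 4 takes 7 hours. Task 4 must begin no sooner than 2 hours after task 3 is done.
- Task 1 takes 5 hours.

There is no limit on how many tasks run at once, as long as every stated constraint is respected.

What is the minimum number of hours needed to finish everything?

39

Nothing blocks task 1, so it runs from hour 0 to hour 5.
Task 2 waits on task 1 (finishes hour 5), so it starts at hour 5 and finishes at 5 + 6 = hour 11.
Task 3 cannot start until task 2 (finishes hour 11, plus 1-hour gap → hour 12); task 1 (finishes hour 5). The controlling bound is hour 12, so task 3 finishes at 12 + 5 = hour 17.
Task 4 cannot begin until task 3 (finishes hour 17, plus 2-hour gap → hour 19). It runs from hour 19 to 19 + 7 = hour 26.
For task 5: task 4 (finishes hour 26); task 1 (finishes hour 5, plus 1-hour gap → hour 6); task 2 (finishes hour 11). Taking the maximum gives a start of hour 26, and it finishes at 26 + 9 = hour 35.
Task 6 needs all of task 5 (finishes hour 35); task 4 (finishes hour 26, plus 3-hour gap → hour 29); task 3 (finishes hour 17). That puts its earliest start at hour 35; it finishes at 35 + 4 = hour 39.
All tasks are finished once the last one completes. Finish times: Task 1 at 5, Task 2 at 11, Task 3 at 17, Task 4 at 26, Task 5 at 35, Task 6 at 39. The latest is hour 39.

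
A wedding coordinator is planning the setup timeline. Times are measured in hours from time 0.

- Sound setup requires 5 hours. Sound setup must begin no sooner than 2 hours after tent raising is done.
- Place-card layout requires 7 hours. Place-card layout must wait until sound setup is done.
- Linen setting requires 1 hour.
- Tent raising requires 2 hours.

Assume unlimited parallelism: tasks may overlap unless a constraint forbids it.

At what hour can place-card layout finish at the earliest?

Nothing blocks tent raising, so it runs from hour 0 to hour 2.
Sound setup cannot begin until tent raising (finishes hour 2, plus 2-hour gap → hour 4). It runs from hour 4 to 4 + 5 = hour 9.
After sound setup (finishes hour 9), place-card layout can start at hour 9 and finishes at hour 16.

16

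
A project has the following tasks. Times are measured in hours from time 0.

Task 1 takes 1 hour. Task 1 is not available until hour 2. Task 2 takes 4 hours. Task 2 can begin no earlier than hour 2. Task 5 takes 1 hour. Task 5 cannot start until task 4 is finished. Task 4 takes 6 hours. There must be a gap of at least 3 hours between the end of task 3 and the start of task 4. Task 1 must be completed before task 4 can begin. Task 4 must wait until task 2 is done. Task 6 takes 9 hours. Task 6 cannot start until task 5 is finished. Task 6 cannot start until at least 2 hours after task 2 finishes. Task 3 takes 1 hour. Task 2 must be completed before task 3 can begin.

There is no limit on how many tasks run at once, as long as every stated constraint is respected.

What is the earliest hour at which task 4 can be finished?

16

After its own release at hour 2, task 2 can start at hour 2 and finishes at hour 6.
Task 3 cannot begin until task 2 (finishes hour 6). It runs from hour 6 to 6 + 1 = hour 7.
Task 1 cannot begin until its own release at hour 2. It runs from hour 2 to 2 + 1 = hour 3.
Task 4 has to wait for task 3 (finishes hour 7, plus 3-hour gap → hour 10); task 1 (finishes hour 3); task 2 (finishes hour 6). The latest of these is hour 10, so task 4 runs hour 10 to 10 + 6 = hour 16.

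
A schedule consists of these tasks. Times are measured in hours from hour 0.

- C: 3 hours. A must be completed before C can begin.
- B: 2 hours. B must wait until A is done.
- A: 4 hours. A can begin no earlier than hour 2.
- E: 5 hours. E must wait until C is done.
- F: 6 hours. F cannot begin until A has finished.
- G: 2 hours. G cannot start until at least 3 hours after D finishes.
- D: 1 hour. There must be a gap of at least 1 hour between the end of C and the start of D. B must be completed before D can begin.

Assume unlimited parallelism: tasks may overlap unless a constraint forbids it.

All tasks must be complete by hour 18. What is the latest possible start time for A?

4

To finish by hour 18, G (duration 2) must start no later than hour 16.
D feeds into G (must start by hour 16, minus 3-hour gap → hour 13); so D must finish by hour 13 and therefore start by hour 12.
B has to be done before D (must start by hour 12). That means finishing by hour 12, i.e. starting by 12 − 2 = hour 10.
To finish by hour 18, E (duration 5) must start no later than hour 13.
C must finish in time for D (must start by hour 12, minus 1-hour gap → hour 11); E (must start by hour 13). The tightest is hour 11, so C must start by 11 − 3 = hour 8.
F has no dependents, so it just needs to finish by hour 18. Starting by 18 − 6 = hour 12 achieves that.
A has several dependents: B (must start by hour 10); C (must start by hour 8); F (must start by hour 12). The earliest of those limits is hour 8, so A must start by 8 − 4 = hour 4.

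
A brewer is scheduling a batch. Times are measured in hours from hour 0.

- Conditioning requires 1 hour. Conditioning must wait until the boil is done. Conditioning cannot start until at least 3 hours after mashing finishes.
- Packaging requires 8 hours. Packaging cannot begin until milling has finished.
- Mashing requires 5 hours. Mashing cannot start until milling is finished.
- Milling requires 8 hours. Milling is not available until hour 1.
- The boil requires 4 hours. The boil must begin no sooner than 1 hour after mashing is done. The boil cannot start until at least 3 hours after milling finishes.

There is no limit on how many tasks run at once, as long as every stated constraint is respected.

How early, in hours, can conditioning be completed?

20

After its own release at hour 1, milling can start at hour 1 and finishes at hour 9.
After milling (finishes hour 9), mashing can start at hour 9 and finishes at hour 14.
For the boil: mashing (finishes hour 14, plus 1-hour gap → hour 15); milling (finishes hour 9, plus 3-hour gap → hour 12). Taking the maximum gives a start of hour 15, and it finishes at 15 + 4 = hour 19.
Conditioning has to wait for the boil (finishes hour 19); mashing (finishes hour 14, plus 3-hour gap → hour 17). The latest of these is hour 19, so conditioning runs hour 19 to 19 + 1 = hour 20.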